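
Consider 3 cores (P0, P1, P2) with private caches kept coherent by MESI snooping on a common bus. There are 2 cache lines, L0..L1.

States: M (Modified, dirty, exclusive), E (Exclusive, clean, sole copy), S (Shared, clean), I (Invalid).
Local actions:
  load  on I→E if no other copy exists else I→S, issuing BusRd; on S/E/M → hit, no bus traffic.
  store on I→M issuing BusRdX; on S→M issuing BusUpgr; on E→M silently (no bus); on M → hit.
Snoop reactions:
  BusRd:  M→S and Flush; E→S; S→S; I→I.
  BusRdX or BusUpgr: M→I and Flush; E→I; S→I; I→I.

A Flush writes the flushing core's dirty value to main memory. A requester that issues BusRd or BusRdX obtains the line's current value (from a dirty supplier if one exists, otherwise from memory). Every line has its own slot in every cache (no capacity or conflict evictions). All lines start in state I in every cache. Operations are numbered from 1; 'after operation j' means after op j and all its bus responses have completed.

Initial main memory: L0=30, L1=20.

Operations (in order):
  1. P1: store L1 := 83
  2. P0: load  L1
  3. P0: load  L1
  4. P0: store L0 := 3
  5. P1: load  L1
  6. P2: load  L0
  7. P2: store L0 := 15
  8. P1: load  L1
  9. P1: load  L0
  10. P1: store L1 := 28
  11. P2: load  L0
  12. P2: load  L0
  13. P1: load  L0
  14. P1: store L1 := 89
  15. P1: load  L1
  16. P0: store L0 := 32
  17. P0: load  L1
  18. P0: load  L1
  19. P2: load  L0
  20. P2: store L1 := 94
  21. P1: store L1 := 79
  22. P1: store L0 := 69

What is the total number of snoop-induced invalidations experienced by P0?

[1] P1: store L1 := 83 | P0:I, P1:M(83), P2:I | bus: BusRdX
[2] P0: load  L1 | P0:S(83), P1:S(83), P2:I | bus: BusRd,Flush
[3] P0: load  L1 | P0:S(83), P1:S(83), P2:I | bus: none
[4] P0: store L0 := 3 | P0:M(3), P1:I, P2:I | bus: BusRdX
[5] P1: load  L1 | P0:S(83), P1:S(83), P2:I | bus: none
[6] P2: load  L0 | P0:S(3), P1:I, P2:S(3) | bus: BusRd,Flush
[7] P2: store L0 := 15 | P0:I, P1:I, P2:M(15) | bus: BusUpgr
[8] P1: load  L1 | P0:S(83), P1:S(83), P2:I | bus: none
[9] P1: load  L0 | P0:I, P1:S(15), P2:S(15) | bus: BusRd,Flush
[10] P1: store L1 := 28 | P0:I, P1:M(28), P2:I | bus: BusUpgr
[11] P2: load  L0 | P0:I, P1:S(15), P2:S(15) | bus: none
[12] P2: load  L0 | P0:I, P1:S(15), P2:S(15) | bus: none
[13] P1: load  L0 | P0:I, P1:S(15), P2:S(15) | bus: none
[14] P1: store L1 := 89 | P0:I, P1:M(89), P2:I | bus: none
[15] P1: load  L1 | P0:I, P1:M(89), P2:I | bus: none
[16] P0: store L0 := 32 | P0:M(32), P1:I, P2:I | bus: BusRdX
[17] P0: load  L1 | P0:S(89), P1:S(89), P2:I | bus: BusRd,Flush
[18] P0: load  L1 | P0:S(89), P1:S(89), P2:I | bus: none
[19] P2: load  L0 | P0:S(32), P1:I, P2:S(32) | bus: BusRd,Flush
[20] P2: store L1 := 94 | P0:I, P1:I, P2:M(94) | bus: BusRdX
[21] P1: store L1 := 79 | P0:I, P1:M(79), P2:I | bus: BusRdX,Flush
[22] P1: store L0 := 69 | P0:I, P1:M(69), P2:I | bus: BusRdX

invalidations = 4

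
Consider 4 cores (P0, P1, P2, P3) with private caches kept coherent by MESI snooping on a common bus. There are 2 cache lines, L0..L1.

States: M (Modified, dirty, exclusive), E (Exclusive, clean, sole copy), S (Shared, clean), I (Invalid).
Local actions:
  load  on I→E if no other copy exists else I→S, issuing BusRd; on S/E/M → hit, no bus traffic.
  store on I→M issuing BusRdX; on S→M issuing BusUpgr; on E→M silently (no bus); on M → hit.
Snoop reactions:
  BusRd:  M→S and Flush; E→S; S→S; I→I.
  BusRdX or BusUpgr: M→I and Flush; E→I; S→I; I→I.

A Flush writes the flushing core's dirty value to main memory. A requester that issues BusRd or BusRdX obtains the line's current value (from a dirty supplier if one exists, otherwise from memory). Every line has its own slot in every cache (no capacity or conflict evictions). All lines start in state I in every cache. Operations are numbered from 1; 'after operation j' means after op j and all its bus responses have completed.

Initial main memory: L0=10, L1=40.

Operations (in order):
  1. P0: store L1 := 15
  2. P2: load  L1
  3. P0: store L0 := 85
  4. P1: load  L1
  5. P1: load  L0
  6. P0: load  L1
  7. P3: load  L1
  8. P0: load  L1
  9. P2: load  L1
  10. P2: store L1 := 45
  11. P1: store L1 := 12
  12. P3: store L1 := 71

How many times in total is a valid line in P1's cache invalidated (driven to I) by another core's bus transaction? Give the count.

[1] P0: store L1 := 15 | P0:M(15), P1:I, P2:I, P3:I | bus: BusRdX
[2] P2: load  L1 | P0:S(15), P1:I, P2:S(15), P3:I | bus: BusRd,Flush
[3] P0: store L0 := 85 | P0:M(85), P1:I, P2:I, P3:I | bus: BusRdX
[4] P1: load  L1 | P0:S(15), P1:S(15), P2:S(15), P3:I | bus: BusRd
[5] P1: load  L0 | P0:S(85), P1:S(85), P2:I, P3:I | bus: BusRd,Flush
[6] P0: load  L1 | P0:S(15), P1:S(15), P2:S(15), P3:I | bus: none
[7] P3: load  L1 | P0:S(15), P1:S(15), P2:S(15), P3:S(15) | bus: BusRd
[8] P0: load  L1 | P0:S(15), P1:S(15), P2:S(15), P3:S(15) | bus: none
[9] P2: load  L1 | P0:S(15), P1:S(15), P2:S(15), P3:S(15) | bus: none
[10] P2: store L1 := 45 | P0:I, P1:I, P2:M(45), P3:I | bus: BusUpgr
[11] P1: store L1 := 12 | P0:I, P1:M(12), P2:I, P3:I | bus: BusRdX,Flush
[12] P3: store L1 := 71 | P0:I, P1:I, P2:I, P3:M(71) | bus: BusRdX,Flush

invalidations = 2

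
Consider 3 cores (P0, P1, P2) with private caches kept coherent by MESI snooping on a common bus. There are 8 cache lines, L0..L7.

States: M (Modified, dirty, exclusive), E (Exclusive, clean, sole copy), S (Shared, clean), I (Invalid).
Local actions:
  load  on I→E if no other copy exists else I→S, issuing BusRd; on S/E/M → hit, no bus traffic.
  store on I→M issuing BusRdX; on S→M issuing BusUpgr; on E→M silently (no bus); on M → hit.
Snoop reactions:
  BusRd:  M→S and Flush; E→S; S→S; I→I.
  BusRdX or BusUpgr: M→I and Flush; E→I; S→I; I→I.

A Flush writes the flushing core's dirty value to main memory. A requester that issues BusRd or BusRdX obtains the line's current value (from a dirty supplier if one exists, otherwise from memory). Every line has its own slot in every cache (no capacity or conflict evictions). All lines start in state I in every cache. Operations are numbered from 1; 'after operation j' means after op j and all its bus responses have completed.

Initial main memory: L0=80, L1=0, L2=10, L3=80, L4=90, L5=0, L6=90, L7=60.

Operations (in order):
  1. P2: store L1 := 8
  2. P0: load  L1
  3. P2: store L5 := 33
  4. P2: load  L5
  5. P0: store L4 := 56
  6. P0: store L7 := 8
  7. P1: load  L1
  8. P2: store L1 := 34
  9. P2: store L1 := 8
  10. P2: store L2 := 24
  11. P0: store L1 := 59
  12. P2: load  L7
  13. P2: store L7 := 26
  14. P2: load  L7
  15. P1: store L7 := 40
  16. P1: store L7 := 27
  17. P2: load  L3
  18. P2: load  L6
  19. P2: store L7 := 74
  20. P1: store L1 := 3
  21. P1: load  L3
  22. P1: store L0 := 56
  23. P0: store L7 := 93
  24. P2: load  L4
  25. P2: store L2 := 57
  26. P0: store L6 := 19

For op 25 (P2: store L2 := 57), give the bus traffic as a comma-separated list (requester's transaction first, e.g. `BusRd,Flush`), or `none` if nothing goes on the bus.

1. P2: store L1 := 8  bus=[BusRdX]  L1: P0=I P1=I P2=M  mem[L1]=0
2. P0: load  L1  bus=[BusRd,Flush]  L1: P0=S P1=I P2=S  mem[L1]=8
3. P2: store L5 := 33  bus=[BusRdX]  L5: P0=I P1=I P2=M  mem[L5]=0
4. P2: load  L5  bus=[-]  L5: P0=I P1=I P2=M  mem[L5]=0
5. P0: store L4 := 56  bus=[BusRdX]  L4: P0=M P1=I P2=I  mem[L4]=90
6. P0: store L7 := 8  bus=[BusRdX]  L7: P0=M P1=I P2=I  mem[L7]=60
7. P1: load  L1  bus=[BusRd]  L1: P0=S P1=S P2=S  mem[L1]=8
8. P2: store L1 := 34  bus=[BusUpgr]  L1: P0=I P1=I P2=M  mem[L1]=8
9. P2: store L1 := 8  bus=[-]  L1: P0=I P1=I P2=M  mem[L1]=8
10. P2: store L2 := 24  bus=[BusRdX]  L2: P0=I P1=I P2=M  mem[L2]=10
11. P0: store L1 := 59  bus=[BusRdX,Flush]  L1: P0=M P1=I P2=I  mem[L1]=8
12. P2: load  L7  bus=[BusRd,Flush]  L7: P0=S P1=I P2=S  mem[L7]=8
13. P2: store L7 := 26  bus=[BusUpgr]  L7: P0=I P1=I P2=M  mem[L7]=8
14. P2: load  L7  bus=[-]  L7: P0=I P1=I P2=M  mem[L7]=8
15. P1: store L7 := 40  bus=[BusRdX,Flush]  L7: P0=I P1=M P2=I  mem[L7]=26
16. P1: store L7 := 27  bus=[-]  L7: P0=I P1=M P2=I  mem[L7]=26
17. P2: load  L3  bus=[BusRd]  L3: P0=I P1=I P2=E  mem[L3]=80
18. P2: load  L6  bus=[BusRd]  L6: P0=I P1=I P2=E  mem[L6]=90
19. P2: store L7 := 74  bus=[BusRdX,Flush]  L7: P0=I P1=I P2=M  mem[L7]=27
20. P1: store L1 := 3  bus=[BusRdX,Flush]  L1: P0=I P1=M P2=I  mem[L1]=59
21. P1: load  L3  bus=[BusRd]  L3: P0=I P1=S P2=S  mem[L3]=80
22. P1: store L0 := 56  bus=[BusRdX]  L0: P0=I P1=M P2=I  mem[L0]=80
23. P0: store L7 := 93  bus=[BusRdX,Flush]  L7: P0=M P1=I P2=I  mem[L7]=74
24. P2: load  L4  bus=[BusRd,Flush]  L4: P0=S P1=I P2=S  mem[L4]=56
25. P2: store L2 := 57  bus=[-]  L2: P0=I P1=I P2=M  mem[L2]=10
26. P0: store L6 := 19  bus=[BusRdX]  L6: P0=M P1=I P2=I  mem[L6]=90

bus = none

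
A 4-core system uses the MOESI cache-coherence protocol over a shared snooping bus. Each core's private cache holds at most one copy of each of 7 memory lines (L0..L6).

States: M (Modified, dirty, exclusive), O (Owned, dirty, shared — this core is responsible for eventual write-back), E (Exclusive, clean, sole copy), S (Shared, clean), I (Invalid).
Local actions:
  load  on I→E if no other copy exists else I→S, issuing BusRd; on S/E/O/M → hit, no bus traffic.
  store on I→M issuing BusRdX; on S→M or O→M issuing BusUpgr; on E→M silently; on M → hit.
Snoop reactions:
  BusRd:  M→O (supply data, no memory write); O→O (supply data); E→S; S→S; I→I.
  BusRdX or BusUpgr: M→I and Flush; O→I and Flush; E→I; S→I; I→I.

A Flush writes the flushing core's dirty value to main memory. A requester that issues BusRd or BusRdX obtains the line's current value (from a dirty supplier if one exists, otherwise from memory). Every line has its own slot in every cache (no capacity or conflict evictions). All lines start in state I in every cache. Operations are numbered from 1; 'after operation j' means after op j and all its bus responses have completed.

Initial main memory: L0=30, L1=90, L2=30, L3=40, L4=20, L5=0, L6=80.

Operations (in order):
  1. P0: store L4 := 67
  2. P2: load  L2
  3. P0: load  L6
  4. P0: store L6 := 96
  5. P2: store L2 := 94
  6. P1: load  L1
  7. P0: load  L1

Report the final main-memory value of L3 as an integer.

[1] P0: store L4 := 67 | P0:M(67), P1:I, P2:I, P3:I | bus: BusRdX
[2] P2: load  L2 | P0:I, P1:I, P2:E(30), P3:I | bus: BusRd
[3] P0: load  L6 | P0:E(80), P1:I, P2:I, P3:I | bus: BusRd
[4] P0: store L6 := 96 | P0:M(96), P1:I, P2:I, P3:I | bus: none
[5] P2: store L2 := 94 | P0:I, P1:I, P2:M(94), P3:I | bus: none
[6] P1: load  L1 | P0:I, P1:E(90), P2:I, P3:I | bus: BusRd
[7] P0: load  L1 | P0:S(90), P1:S(90), P2:I, P3:I | bus: BusRd

memory[L3] = 40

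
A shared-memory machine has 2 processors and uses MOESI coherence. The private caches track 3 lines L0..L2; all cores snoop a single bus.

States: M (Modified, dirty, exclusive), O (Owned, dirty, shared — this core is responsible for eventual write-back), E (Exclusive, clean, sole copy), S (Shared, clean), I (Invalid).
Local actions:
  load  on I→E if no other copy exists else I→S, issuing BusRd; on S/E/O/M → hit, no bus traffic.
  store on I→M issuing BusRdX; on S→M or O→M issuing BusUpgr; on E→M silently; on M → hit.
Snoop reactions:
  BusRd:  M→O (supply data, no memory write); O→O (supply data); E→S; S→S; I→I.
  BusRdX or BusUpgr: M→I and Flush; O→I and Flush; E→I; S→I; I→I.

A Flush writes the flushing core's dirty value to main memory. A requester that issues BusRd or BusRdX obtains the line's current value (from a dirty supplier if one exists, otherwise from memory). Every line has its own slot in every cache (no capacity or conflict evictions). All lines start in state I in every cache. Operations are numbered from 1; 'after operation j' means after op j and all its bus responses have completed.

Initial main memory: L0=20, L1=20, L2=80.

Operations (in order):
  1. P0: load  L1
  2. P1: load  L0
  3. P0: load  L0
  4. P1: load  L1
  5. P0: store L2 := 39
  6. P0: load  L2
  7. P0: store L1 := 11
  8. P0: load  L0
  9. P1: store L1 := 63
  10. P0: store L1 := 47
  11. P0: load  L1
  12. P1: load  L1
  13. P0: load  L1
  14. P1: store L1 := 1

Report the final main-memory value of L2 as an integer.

[1] P0: load  L1 | P0:E(20), P1:I | bus: BusRd
[2] P1: load  L0 | P0:I, P1:E(20) | bus: BusRd
[3] P0: load  L0 | P0:S(20), P1:S(20) | bus: BusRd
[4] P1: load  L1 | P0:S(20), P1:S(20) | bus: BusRd
[5] P0: store L2 := 39 | P0:M(39), P1:I | bus: BusRdX
[6] P0: load  L2 | P0:M(39), P1:I | bus: none
[7] P0: store L1 := 11 | P0:M(11), P1:I | bus: BusUpgr
[8] P0: load  L0 | P0:S(20), P1:S(20) | bus: none
[9] P1: store L1 := 63 | P0:I, P1:M(63) | bus: BusRdX,Flush
[10] P0: store L1 := 47 | P0:M(47), P1:I | bus: BusRdX,Flush
[11] P0: load  L1 | P0:M(47), P1:I | bus: none
[12] P1: load  L1 | P0:O(47), P1:S(47) | bus: BusRd
[13] P0: load  L1 | P0:O(47), P1:S(47) | bus: none
[14] P1: store L1 := 1 | P0:I, P1:M(1) | bus: BusUpgr,Flush

memory[L2] = 80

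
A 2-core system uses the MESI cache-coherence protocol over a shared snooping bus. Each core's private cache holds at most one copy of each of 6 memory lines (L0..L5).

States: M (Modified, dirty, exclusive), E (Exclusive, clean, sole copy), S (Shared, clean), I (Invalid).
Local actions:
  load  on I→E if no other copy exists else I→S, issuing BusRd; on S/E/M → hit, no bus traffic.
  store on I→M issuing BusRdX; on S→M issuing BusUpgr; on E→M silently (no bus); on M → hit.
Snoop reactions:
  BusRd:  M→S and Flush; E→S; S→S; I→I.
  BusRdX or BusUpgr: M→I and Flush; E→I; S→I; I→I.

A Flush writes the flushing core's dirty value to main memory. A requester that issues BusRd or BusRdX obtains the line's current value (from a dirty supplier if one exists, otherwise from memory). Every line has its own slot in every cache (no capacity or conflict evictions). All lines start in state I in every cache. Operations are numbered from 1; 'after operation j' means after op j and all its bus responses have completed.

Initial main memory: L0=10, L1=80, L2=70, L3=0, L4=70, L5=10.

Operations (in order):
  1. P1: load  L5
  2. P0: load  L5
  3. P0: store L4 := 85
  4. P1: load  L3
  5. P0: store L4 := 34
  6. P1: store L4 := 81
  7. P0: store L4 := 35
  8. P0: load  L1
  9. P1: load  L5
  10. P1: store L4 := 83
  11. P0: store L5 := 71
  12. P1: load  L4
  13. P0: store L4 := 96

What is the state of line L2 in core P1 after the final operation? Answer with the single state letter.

step 1: P1: load  L5  ⟶  IE  (L5)  txn=BusRd  M[L5]=10
step 2: P0: load  L5  ⟶  SS  (L5)  txn=BusRd  M[L5]=10
step 3: P0: store L4 := 85  ⟶  MI  (L4)  txn=BusRdX  M[L4]=70
step 4: P1: load  L3  ⟶  IE  (L3)  txn=BusRd  M[L3]=0
step 5: P0: store L4 := 34  ⟶  MI  (L4)  txn=∅  M[L4]=70
step 6: P1: store L4 := 81  ⟶  IM  (L4)  txn=BusRdX+Flush  M[L4]=34
step 7: P0: store L4 := 35  ⟶  MI  (L4)  txn=BusRdX+Flush  M[L4]=81
step 8: P0: load  L1  ⟶  EI  (L1)  txn=BusRd  M[L1]=80
step 9: P1: load  L5  ⟶  SS  (L5)  txn=∅  M[L5]=10
step 10: P1: store L4 := 83  ⟶  IM  (L4)  txn=BusRdX+Flush  M[L4]=35
step 11: P0: store L5 := 71  ⟶  MI  (L5)  txn=BusUpgr  M[L5]=10
step 12: P1: load  L4  ⟶  IM  (L4)  txn=∅  M[L4]=35
step 13: P0: store L4 := 96  ⟶  MI  (L4)  txn=BusRdX+Flush  M[L4]=83

state = I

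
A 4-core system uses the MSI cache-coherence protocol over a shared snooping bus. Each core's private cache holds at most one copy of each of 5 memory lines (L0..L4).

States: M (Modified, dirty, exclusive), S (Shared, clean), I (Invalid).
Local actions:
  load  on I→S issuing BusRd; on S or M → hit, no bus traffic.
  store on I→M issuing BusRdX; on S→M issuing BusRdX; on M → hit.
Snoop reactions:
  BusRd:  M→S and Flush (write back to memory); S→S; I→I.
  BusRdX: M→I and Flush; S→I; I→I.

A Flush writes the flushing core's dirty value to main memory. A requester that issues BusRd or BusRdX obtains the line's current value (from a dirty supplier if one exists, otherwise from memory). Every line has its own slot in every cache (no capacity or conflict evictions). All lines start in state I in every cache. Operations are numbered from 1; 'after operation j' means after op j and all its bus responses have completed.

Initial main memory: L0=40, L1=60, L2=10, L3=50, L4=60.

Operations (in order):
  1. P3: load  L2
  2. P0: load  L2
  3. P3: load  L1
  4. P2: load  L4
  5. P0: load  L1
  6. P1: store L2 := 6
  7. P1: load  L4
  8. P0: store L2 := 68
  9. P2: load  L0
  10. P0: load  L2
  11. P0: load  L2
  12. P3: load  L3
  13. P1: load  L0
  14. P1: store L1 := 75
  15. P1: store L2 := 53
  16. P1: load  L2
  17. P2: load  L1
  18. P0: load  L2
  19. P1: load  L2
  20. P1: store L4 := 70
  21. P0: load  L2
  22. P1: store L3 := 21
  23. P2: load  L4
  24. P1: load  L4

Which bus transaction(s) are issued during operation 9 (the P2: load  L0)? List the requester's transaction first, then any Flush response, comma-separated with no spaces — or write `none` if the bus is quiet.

[1] P3: load  L2 | P0:I, P1:I, P2:I, P3:S(10) | bus: BusRd
[2] P0: load  L2 | P0:S(10), P1:I, P2:I, P3:S(10) | bus: BusRd
[3] P3: load  L1 | P0:I, P1:I, P2:I, P3:S(60) | bus: BusRd
[4] P2: load  L4 | P0:I, P1:I, P2:S(60), P3:I | bus: BusRd
[5] P0: load  L1 | P0:S(60), P1:I, P2:I, P3:S(60) | bus: BusRd
[6] P1: store L2 := 6 | P0:I, P1:M(6), P2:I, P3:I | bus: BusRdX
[7] P1: load  L4 | P0:I, P1:S(60), P2:S(60), P3:I | bus: BusRd
[8] P0: store L2 := 68 | P0:M(68), P1:I, P2:I, P3:I | bus: BusRdX,Flush
[9] P2: load  L0 | P0:I, P1:I, P2:S(40), P3:I | bus: BusRd
[10] P0: load  L2 | P0:M(68), P1:I, P2:I, P3:I | bus: none
[11] P0: load  L2 | P0:M(68), P1:I, P2:I, P3:I | bus: none
[12] P3: load  L3 | P0:I, P1:I, P2:I, P3:S(50) | bus: BusRd
[13] P1: load  L0 | P0:I, P1:S(40), P2:S(40), P3:I | bus: BusRd
[14] P1: store L1 := 75 | P0:I, P1:M(75), P2:I, P3:I | bus: BusRdX
[15] P1: store L2 := 53 | P0:I, P1:M(53), P2:I, P3:I | bus: BusRdX,Flush
[16] P1: load  L2 | P0:I, P1:M(53), P2:I, P3:I | bus: none
[17] P2: load  L1 | P0:I, P1:S(75), P2:S(75), P3:I | bus: BusRd,Flush
[18] P0: load  L2 | P0:S(53), P1:S(53), P2:I, P3:I | bus: BusRd,Flush
[19] P1: load  L2 | P0:S(53), P1:S(53), P2:I, P3:I | bus: none
[20] P1: store L4 := 70 | P0:I, P1:M(70), P2:I, P3:I | bus: BusRdX
[21] P0: load  L2 | P0:S(53), P1:S(53), P2:I, P3:I | bus: none
[22] P1: store L3 := 21 | P0:I, P1:M(21), P2:I, P3:I | bus: BusRdX
[23] P2: load  L4 | P0:I, P1:S(70), P2:S(70), P3:I | bus: BusRd,Flush
[24] P1: load  L4 | P0:I, P1:S(70), P2:S(70), P3:I | bus: none

bus = BusRd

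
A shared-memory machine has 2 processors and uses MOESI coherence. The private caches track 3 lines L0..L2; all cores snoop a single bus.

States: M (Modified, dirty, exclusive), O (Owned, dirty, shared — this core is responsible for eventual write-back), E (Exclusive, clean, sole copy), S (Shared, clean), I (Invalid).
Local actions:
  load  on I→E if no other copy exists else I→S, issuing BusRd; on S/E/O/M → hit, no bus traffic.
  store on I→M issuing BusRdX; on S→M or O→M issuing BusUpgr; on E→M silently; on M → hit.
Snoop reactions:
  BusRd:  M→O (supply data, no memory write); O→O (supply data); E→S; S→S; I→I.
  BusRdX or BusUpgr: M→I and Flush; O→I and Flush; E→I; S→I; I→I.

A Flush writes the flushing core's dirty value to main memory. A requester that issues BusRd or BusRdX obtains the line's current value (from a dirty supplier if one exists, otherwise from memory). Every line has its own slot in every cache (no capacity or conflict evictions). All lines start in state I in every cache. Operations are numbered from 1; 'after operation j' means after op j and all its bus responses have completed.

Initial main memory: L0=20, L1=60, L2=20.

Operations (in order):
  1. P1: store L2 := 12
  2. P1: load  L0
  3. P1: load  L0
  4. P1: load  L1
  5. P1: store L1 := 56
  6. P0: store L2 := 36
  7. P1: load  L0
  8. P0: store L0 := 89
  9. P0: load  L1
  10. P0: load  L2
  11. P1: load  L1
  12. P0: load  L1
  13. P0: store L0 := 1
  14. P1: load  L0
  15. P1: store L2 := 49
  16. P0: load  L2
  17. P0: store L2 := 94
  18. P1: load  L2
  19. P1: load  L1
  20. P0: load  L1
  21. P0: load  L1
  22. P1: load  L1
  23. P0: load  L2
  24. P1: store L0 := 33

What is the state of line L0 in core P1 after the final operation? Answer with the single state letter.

  op1 P1: store L2 := 12 → I/M on L2; bus BusRdX; mem=20
  op2 P1: load  L0 → I/E on L0; bus BusRd; mem=20
  op3 P1: load  L0 → I/E on L0; bus (none); mem=20
  op4 P1: load  L1 → I/E on L1; bus BusRd; mem=60
  op5 P1: store L1 := 56 → I/M on L1; bus (none); mem=60
  op6 P0: store L2 := 36 → M/I on L2; bus BusRdX Flush; mem=12
  op7 P1: load  L0 → I/E on L0; bus (none); mem=20
  op8 P0: store L0 := 89 → M/I on L0; bus BusRdX; mem=20
  op9 P0: load  L1 → S/O on L1; bus BusRd; mem=60
  op10 P0: load  L2 → M/I on L2; bus (none); mem=12
  op11 P1: load  L1 → S/O on L1; bus (none); mem=60
  op12 P0: load  L1 → S/O on L1; bus (none); mem=60
  op13 P0: store L0 := 1 → M/I on L0; bus (none); mem=20
  op14 P1: load  L0 → O/S on L0; bus BusRd; mem=20
  op15 P1: store L2 := 49 → I/M on L2; bus BusRdX Flush; mem=36
  op16 P0: load  L2 → S/O on L2; bus BusRd; mem=36
  op17 P0: store L2 := 94 → M/I on L2; bus BusUpgr Flush; mem=49
  op18 P1: load  L2 → O/S on L2; bus BusRd; mem=49
  op19 P1: load  L1 → S/O on L1; bus (none); mem=60
  op20 P0: load  L1 → S/O on L1; bus (none); mem=60
  op21 P0: load  L1 → S/O on L1; bus (none); mem=60
  op22 P1: load  L1 → S/O on L1; bus (none); mem=60
  op23 P0: load  L2 → O/S on L2; bus (none); mem=49
  op24 P1: store L0 := 33 → I/M on L0; bus BusUpgr Flush; mem=1

state = M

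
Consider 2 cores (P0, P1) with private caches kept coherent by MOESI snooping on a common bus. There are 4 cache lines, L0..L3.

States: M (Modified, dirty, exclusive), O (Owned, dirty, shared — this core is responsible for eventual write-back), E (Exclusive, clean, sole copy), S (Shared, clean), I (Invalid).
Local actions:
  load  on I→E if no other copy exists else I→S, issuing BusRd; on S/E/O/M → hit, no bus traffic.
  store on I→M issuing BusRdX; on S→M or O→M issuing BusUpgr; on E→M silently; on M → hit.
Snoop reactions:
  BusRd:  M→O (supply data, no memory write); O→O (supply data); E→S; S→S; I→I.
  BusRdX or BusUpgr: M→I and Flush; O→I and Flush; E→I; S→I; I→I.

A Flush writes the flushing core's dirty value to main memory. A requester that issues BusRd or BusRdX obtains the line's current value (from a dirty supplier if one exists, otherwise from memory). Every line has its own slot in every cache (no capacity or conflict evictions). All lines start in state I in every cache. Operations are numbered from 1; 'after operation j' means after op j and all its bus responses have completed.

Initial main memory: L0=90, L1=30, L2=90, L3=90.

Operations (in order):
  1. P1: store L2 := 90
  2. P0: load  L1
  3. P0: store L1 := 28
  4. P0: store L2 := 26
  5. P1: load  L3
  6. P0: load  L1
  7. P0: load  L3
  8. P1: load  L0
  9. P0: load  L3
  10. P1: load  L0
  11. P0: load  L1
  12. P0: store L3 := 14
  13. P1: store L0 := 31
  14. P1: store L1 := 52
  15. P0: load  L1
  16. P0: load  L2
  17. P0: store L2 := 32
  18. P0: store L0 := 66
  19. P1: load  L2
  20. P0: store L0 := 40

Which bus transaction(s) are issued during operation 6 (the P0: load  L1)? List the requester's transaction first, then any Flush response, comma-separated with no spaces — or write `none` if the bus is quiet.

step 1: P1: store L2 := 90  ⟶  IM  (L2)  txn=BusRdX  M[L2]=90
step 2: P0: load  L1  ⟶  EI  (L1)  txn=BusRd  M[L1]=30
step 3: P0: store L1 := 28  ⟶  MI  (L1)  txn=∅  M[L1]=30
step 4: P0: store L2 := 26  ⟶  MI  (L2)  txn=BusRdX+Flush  M[L2]=90
step 5: P1: load  L3  ⟶  IE  (L3)  txn=BusRd  M[L3]=90
step 6: P0: load  L1  ⟶  MI  (L1)  txn=∅  M[L1]=30
step 7: P0: load  L3  ⟶  SS  (L3)  txn=BusRd  M[L3]=90
step 8: P1: load  L0  ⟶  IE  (L0)  txn=BusRd  M[L0]=90
step 9: P0: load  L3  ⟶  SS  (L3)  txn=∅  M[L3]=90
step 10: P1: load  L0  ⟶  IE  (L0)  txn=∅  M[L0]=90
step 11: P0: load  L1  ⟶  MI  (L1)  txn=∅  M[L1]=30
step 12: P0: store L3 := 14  ⟶  MI  (L3)  txn=BusUpgr  M[L3]=90
step 13: P1: store L0 := 31  ⟶  IM  (L0)  txn=∅  M[L0]=90
step 14: P1: store L1 := 52  ⟶  IM  (L1)  txn=BusRdX+Flush  M[L1]=28
step 15: P0: load  L1  ⟶  SO  (L1)  txn=BusRd  M[L1]=28
step 16: P0: load  L2  ⟶  MI  (L2)  txn=∅  M[L2]=90
step 17: P0: store L2 := 32  ⟶  MI  (L2)  txn=∅  M[L2]=90
step 18: P0: store L0 := 66  ⟶  MI  (L0)  txn=BusRdX+Flush  M[L0]=31
step 19: P1: load  L2  ⟶  OS  (L2)  txn=BusRd  M[L2]=90
step 20: P0: store L0 := 40  ⟶  MI  (L0)  txn=∅  M[L0]=31

bus = none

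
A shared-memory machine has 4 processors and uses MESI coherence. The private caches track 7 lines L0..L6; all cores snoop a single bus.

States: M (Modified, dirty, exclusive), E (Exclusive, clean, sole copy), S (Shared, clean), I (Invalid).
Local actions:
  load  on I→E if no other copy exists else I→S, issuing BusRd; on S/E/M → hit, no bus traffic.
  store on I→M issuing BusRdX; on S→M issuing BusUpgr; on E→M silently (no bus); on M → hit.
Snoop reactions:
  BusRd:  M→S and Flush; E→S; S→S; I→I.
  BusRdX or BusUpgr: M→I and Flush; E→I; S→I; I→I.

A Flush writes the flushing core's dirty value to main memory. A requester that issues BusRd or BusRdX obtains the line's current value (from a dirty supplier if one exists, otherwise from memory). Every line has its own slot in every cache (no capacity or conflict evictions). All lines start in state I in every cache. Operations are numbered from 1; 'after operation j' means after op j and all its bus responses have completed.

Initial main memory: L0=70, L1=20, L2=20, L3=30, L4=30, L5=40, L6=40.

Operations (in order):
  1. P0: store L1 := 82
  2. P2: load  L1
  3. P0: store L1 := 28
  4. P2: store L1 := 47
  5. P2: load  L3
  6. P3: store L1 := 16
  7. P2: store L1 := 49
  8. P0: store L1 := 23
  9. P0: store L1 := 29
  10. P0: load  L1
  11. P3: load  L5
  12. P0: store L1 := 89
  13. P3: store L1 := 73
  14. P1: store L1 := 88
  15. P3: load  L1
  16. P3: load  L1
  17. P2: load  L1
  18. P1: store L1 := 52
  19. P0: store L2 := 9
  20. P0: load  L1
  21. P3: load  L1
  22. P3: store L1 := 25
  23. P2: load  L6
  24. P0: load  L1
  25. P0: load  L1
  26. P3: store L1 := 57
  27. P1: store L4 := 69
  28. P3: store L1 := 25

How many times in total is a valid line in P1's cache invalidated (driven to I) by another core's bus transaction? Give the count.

  op1 P0: store L1 := 82 → M/I/I/I on L1; bus BusRdX; mem=20
  op2 P2: load  L1 → S/I/S/I on L1; bus BusRd Flush; mem=82
  op3 P0: store L1 := 28 → M/I/I/I on L1; bus BusUpgr; mem=82
  op4 P2: store L1 := 47 → I/I/M/I on L1; bus BusRdX Flush; mem=28
  op5 P2: load  L3 → I/I/E/I on L3; bus BusRd; mem=30
  op6 P3: store L1 := 16 → I/I/I/M on L1; bus BusRdX Flush; mem=47
  op7 P2: store L1 := 49 → I/I/M/I on L1; bus BusRdX Flush; mem=16
  op8 P0: store L1 := 23 → M/I/I/I on L1; bus BusRdX Flush; mem=49
  op9 P0: store L1 := 29 → M/I/I/I on L1; bus (none); mem=49
  op10 P0: load  L1 → M/I/I/I on L1; bus (none); mem=49
  op11 P3: load  L5 → I/I/I/E on L5; bus BusRd; mem=40
  op12 P0: store L1 := 89 → M/I/I/I on L1; bus (none); mem=49
  op13 P3: store L1 := 73 → I/I/I/M on L1; bus BusRdX Flush; mem=89
  op14 P1: store L1 := 88 → I/M/I/I on L1; bus BusRdX Flush; mem=73
  op15 P3: load  L1 → I/S/I/S on L1; bus BusRd Flush; mem=88
  op16 P3: load  L1 → I/S/I/S on L1; bus (none); mem=88
  op17 P2: load  L1 → I/S/S/S on L1; bus BusRd; mem=88
  op18 P1: store L1 := 52 → I/M/I/I on L1; bus BusUpgr; mem=88
  op19 P0: store L2 := 9 → M/I/I/I on L2; bus BusRdX; mem=20
  op20 P0: load  L1 → S/S/I/I on L1; bus BusRd Flush; mem=52
  op21 P3: load  L1 → S/S/I/S on L1; bus BusRd; mem=52
  op22 P3: store L1 := 25 → I/I/I/M on L1; bus BusUpgr; mem=52
  op23 P2: load  L6 → I/I/E/I on L6; bus BusRd; mem=40
  op24 P0: load  L1 → S/I/I/S on L1; bus BusRd Flush; mem=25
  op25 P0: load  L1 → S/I/I/S on L1; bus (none); mem=25
  op26 P3: store L1 := 57 → I/I/I/M on L1; bus BusUpgr; mem=25
  op27 P1: store L4 := 69 → I/M/I/I on L4; bus BusRdX; mem=30
  op28 P3: store L1 := 25 → I/I/I/M on L1; bus (none); mem=25

invalidations = 1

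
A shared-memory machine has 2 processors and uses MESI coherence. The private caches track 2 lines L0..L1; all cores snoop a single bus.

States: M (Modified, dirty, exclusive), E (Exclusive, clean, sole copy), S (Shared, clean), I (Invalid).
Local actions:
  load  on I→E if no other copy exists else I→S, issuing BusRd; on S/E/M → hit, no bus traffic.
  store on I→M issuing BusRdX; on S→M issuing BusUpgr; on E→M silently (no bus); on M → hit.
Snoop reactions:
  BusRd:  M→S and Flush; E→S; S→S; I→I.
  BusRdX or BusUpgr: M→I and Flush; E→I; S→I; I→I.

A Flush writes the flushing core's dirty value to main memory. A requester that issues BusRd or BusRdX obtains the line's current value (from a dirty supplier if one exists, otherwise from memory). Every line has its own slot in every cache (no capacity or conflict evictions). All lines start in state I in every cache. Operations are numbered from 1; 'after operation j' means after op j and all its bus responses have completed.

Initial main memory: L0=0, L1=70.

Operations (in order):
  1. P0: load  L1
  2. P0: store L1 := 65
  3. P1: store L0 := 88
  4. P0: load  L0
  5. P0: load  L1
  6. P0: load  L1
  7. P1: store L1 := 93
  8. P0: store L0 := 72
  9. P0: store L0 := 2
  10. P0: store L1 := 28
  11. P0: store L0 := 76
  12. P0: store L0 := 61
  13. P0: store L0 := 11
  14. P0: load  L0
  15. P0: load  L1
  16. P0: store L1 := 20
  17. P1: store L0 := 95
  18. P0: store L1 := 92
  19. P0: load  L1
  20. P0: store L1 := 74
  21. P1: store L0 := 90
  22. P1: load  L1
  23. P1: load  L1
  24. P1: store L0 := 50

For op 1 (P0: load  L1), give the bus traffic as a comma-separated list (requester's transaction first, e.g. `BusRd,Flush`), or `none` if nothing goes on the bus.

[1] P0: load  L1 | P0:E(70), P1:I | bus: BusRd
[2] P0: store L1 := 65 | P0:M(65), P1:I | bus: none
[3] P1: store L0 := 88 | P0:I, P1:M(88) | bus: BusRdX
[4] P0: load  L0 | P0:S(88), P1:S(88) | bus: BusRd,Flush
[5] P0: load  L1 | P0:M(65), P1:I | bus: none
[6] P0: load  L1 | P0:M(65), P1:I | bus: none
[7] P1: store L1 := 93 | P0:I, P1:M(93) | bus: BusRdX,Flush
[8] P0: store L0 := 72 | P0:M(72), P1:I | bus: BusUpgr
[9] P0: store L0 := 2 | P0:M(2), P1:I | bus: none
[10] P0: store L1 := 28 | P0:M(28), P1:I | bus: BusRdX,Flush
[11] P0: store L0 := 76 | P0:M(76), P1:I | bus: none
[12] P0: store L0 := 61 | P0:M(61), P1:I | bus: none
[13] P0: store L0 := 11 | P0:M(11), P1:I | bus: none
[14] P0: load  L0 | P0:M(11), P1:I | bus: none
[15] P0: load  L1 | P0:M(28), P1:I | bus: none
[16] P0: store L1 := 20 | P0:M(20), P1:I | bus: none
[17] P1: store L0 := 95 | P0:I, P1:M(95) | bus: BusRdX,Flush
[18] P0: store L1 := 92 | P0:M(92), P1:I | bus: none
[19] P0: load  L1 | P0:M(92), P1:I | bus: none
[20] P0: store L1 := 74 | P0:M(74), P1:I | bus: none
[21] P1: store L0 := 90 | P0:I, P1:M(90) | bus: none
[22] P1: load  L1 | P0:S(74), P1:S(74) | bus: BusRd,Flush
[23] P1: load  L1 | P0:S(74), P1:S(74) | bus: none
[24] P1: store L0 := 50 | P0:I, P1:M(50) | bus: none

bus = BusRd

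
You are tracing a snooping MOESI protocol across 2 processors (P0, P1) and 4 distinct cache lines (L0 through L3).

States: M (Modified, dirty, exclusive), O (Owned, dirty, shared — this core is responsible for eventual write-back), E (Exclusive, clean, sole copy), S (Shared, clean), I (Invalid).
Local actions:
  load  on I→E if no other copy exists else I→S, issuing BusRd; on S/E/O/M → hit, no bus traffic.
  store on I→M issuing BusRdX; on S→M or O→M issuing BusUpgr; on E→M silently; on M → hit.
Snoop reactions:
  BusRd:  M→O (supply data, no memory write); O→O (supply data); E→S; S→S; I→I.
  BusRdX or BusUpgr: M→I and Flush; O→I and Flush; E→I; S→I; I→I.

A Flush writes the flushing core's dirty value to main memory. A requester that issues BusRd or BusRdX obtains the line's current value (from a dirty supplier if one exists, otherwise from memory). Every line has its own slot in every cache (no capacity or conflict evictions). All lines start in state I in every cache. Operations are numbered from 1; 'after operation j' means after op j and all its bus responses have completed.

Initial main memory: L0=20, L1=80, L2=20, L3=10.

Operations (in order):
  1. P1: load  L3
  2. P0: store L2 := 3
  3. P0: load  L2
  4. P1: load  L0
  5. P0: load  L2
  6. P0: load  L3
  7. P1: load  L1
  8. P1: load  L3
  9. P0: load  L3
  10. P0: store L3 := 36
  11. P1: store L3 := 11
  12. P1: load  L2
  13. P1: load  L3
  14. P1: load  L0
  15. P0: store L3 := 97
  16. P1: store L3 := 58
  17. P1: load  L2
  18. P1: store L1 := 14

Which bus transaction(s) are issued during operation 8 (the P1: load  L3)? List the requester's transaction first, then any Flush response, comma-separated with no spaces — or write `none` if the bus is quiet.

bus = none

step 1: P1: load  L3  ⟶  IE  (L3)  txn=BusRd  M[L3]=10
step 2: P0: store L2 := 3  ⟶  MI  (L2)  txn=BusRdX  M[L2]=20
step 3: P0: load  L2  ⟶  MI  (L2)  txn=∅  M[L2]=20
step 4: P1: load  L0  ⟶  IE  (L0)  txn=BusRd  M[L0]=20
step 5: P0: load  L2  ⟶  MI  (L2)  txn=∅  M[L2]=20
step 6: P0: load  L3  ⟶  SS  (L3)  txn=BusRd  M[L3]=10
step 7: P1: load  L1  ⟶  IE  (L1)  txn=BusRd  M[L1]=80
step 8: P1: load  L3  ⟶  SS  (L3)  txn=∅  M[L3]=10
step 9: P0: load  L3  ⟶  SS  (L3)  txn=∅  M[L3]=10
step 10: P0: store L3 := 36  ⟶  MI  (L3)  txn=BusUpgr  M[L3]=10
step 11: P1: store L3 := 11  ⟶  IM  (L3)  txn=BusRdX+Flush  M[L3]=36
step 12: P1: load  L2  ⟶  OS  (L2)  txn=BusRd  M[L2]=20
step 13: P1: load  L3  ⟶  IM  (L3)  txn=∅  M[L3]=36
step 14: P1: load  L0  ⟶  IE  (L0)  txn=∅  M[L0]=20
step 15: P0: store L3 := 97  ⟶  MI  (L3)  txn=BusRdX+Flush  M[L3]=11
step 16: P1: store L3 := 58  ⟶  IM  (L3)  txn=BusRdX+Flush  M[L3]=97
step 17: P1: load  L2  ⟶  OS  (L2)  txn=∅  M[L2]=20
step 18: P1: store L1 := 14  ⟶  IM  (L1)  txn=∅  M[L1]=80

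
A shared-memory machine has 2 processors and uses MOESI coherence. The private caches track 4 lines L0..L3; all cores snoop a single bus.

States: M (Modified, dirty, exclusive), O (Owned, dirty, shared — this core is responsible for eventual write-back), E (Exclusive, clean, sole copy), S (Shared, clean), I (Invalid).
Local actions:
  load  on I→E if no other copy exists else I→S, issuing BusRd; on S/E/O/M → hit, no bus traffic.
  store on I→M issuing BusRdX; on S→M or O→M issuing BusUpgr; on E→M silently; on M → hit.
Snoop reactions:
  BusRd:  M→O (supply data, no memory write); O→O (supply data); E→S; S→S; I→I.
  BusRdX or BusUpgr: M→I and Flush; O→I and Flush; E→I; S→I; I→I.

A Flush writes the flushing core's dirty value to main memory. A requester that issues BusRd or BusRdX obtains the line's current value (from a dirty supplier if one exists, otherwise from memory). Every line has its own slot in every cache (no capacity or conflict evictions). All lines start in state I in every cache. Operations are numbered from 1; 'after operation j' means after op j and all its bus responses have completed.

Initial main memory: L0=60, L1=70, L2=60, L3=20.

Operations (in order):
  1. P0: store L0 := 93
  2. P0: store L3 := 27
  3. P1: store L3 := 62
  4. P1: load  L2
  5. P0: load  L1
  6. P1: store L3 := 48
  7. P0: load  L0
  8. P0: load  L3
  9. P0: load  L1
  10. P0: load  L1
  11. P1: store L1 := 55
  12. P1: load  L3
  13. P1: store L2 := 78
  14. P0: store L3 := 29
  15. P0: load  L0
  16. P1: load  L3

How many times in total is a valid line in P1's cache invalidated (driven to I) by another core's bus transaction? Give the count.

invalidations = 1

1. P0: store L0 := 93  bus=[BusRdX]  L0: P0=M P1=I  mem[L0]=60
2. P0: store L3 := 27  bus=[BusRdX]  L3: P0=M P1=I  mem[L3]=20
3. P1: store L3 := 62  bus=[BusRdX,Flush]  L3: P0=I P1=M  mem[L3]=27
4. P1: load  L2  bus=[BusRd]  L2: P0=I P1=E  mem[L2]=60
5. P0: load  L1  bus=[BusRd]  L1: P0=E P1=I  mem[L1]=70
6. P1: store L3 := 48  bus=[-]  L3: P0=I P1=M  mem[L3]=27
7. P0: load  L0  bus=[-]  L0: P0=M P1=I  mem[L0]=60
8. P0: load  L3  bus=[BusRd]  L3: P0=S P1=O  mem[L3]=27
9. P0: load  L1  bus=[-]  L1: P0=E P1=I  mem[L1]=70
10. P0: load  L1  bus=[-]  L1: P0=E P1=I  mem[L1]=70
11. P1: store L1 := 55  bus=[BusRdX]  L1: P0=I P1=M  mem[L1]=70
12. P1: load  L3  bus=[-]  L3: P0=S P1=O  mem[L3]=27
13. P1: store L2 := 78  bus=[-]  L2: P0=I P1=M  mem[L2]=60
14. P0: store L3 := 29  bus=[BusUpgr,Flush]  L3: P0=M P1=I  mem[L3]=48
15. P0: load  L0  bus=[-]  L0: P0=M P1=I  mem[L0]=60
16. P1: load  L3  bus=[BusRd]  L3: P0=O P1=S  mem[L3]=48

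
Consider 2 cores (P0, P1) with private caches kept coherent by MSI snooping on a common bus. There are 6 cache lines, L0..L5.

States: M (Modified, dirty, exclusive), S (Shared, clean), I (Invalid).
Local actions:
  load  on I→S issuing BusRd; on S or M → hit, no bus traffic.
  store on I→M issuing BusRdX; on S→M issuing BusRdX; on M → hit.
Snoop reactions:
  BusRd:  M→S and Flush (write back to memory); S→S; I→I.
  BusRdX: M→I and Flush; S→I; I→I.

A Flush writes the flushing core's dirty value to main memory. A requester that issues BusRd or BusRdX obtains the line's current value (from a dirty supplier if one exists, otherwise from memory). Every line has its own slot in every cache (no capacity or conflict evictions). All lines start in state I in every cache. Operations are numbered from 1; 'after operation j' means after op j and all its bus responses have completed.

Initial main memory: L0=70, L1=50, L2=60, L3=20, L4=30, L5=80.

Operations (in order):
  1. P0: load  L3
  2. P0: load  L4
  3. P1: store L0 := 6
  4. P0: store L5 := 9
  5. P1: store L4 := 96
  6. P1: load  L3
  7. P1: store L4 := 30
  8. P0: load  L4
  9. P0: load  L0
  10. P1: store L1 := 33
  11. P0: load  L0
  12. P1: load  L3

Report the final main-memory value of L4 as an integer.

step 1: P0: load  L3  ⟶  SI  (L3)  txn=BusRd  M[L3]=20
step 2: P0: load  L4  ⟶  SI  (L4)  txn=BusRd  M[L4]=30
step 3: P1: store L0 := 6  ⟶  IM  (L0)  txn=BusRdX  M[L0]=70
step 4: P0: store L5 := 9  ⟶  MI  (L5)  txn=BusRdX  M[L5]=80
step 5: P1: store L4 := 96  ⟶  IM  (L4)  txn=BusRdX  M[L4]=30
step 6: P1: load  L3  ⟶  SS  (L3)  txn=BusRd  M[L3]=20
step 7: P1: store L4 := 30  ⟶  IM  (L4)  txn=∅  M[L4]=30
step 8: P0: load  L4  ⟶  SS  (L4)  txn=BusRd+Flush  M[L4]=30
step 9: P0: load  L0  ⟶  SS  (L0)  txn=BusRd+Flush  M[L0]=6
step 10: P1: store L1 := 33  ⟶  IM  (L1)  txn=BusRdX  M[L1]=50
step 11: P0: load  L0  ⟶  SS  (L0)  txn=∅  M[L0]=6
step 12: P1: load  L3  ⟶  SS  (L3)  txn=∅  M[L3]=20

memory[L4] = 30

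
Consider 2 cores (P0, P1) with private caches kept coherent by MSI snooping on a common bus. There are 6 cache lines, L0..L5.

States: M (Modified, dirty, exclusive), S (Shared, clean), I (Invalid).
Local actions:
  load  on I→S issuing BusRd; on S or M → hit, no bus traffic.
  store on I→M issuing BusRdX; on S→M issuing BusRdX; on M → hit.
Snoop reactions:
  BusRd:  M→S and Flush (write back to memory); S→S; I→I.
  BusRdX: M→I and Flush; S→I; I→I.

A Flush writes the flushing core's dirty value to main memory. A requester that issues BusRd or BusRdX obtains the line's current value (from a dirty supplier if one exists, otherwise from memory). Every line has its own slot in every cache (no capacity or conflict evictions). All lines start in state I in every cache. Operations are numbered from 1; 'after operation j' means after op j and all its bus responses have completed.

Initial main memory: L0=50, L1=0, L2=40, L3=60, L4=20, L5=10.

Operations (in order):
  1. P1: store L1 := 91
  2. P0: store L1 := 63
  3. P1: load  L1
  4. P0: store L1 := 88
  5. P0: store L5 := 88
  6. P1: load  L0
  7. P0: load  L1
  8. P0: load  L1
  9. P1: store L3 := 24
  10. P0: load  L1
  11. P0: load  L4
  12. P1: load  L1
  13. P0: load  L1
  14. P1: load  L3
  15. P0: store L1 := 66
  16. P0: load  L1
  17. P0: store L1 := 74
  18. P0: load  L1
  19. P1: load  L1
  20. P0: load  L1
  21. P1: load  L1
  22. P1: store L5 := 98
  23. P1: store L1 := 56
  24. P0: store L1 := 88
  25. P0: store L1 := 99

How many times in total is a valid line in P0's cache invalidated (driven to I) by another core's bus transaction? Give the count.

invalidations = 2

step 1: P1: store L1 := 91  ⟶  IM  (L1)  txn=BusRdX  M[L1]=0
step 2: P0: store L1 := 63  ⟶  MI  (L1)  txn=BusRdX+Flush  M[L1]=91
step 3: P1: load  L1  ⟶  SS  (L1)  txn=BusRd+Flush  M[L1]=63
step 4: P0: store L1 := 88  ⟶  MI  (L1)  txn=BusRdX  M[L1]=63
step 5: P0: store L5 := 88  ⟶  MI  (L5)  txn=BusRdX  M[L5]=10
step 6: P1: load  L0  ⟶  IS  (L0)  txn=BusRd  M[L0]=50
step 7: P0: load  L1  ⟶  MI  (L1)  txn=∅  M[L1]=63
step 8: P0: load  L1  ⟶  MI  (L1)  txn=∅  M[L1]=63
step 9: P1: store L3 := 24  ⟶  IM  (L3)  txn=BusRdX  M[L3]=60
step 10: P0: load  L1  ⟶  MI  (L1)  txn=∅  M[L1]=63
step 11: P0: load  L4  ⟶  SI  (L4)  txn=BusRd  M[L4]=20
step 12: P1: load  L1  ⟶  SS  (L1)  txn=BusRd+Flush  M[L1]=88
step 13: P0: load  L1  ⟶  SS  (L1)  txn=∅  M[L1]=88
step 14: P1: load  L3  ⟶  IM  (L3)  txn=∅  M[L3]=60
step 15: P0: store L1 := 66  ⟶  MI  (L1)  txn=BusRdX  M[L1]=88
step 16: P0: load  L1  ⟶  MI  (L1)  txn=∅  M[L1]=88
step 17: P0: store L1 := 74  ⟶  MI  (L1)  txn=∅  M[L1]=88
step 18: P0: load  L1  ⟶  MI  (L1)  txn=∅  M[L1]=88
step 19: P1: load  L1  ⟶  SS  (L1)  txn=BusRd+Flush  M[L1]=74
step 20: P0: load  L1  ⟶  SS  (L1)  txn=∅  M[L1]=74
step 21: P1: load  L1  ⟶  SS  (L1)  txn=∅  M[L1]=74
step 22: P1: store L5 := 98  ⟶  IM  (L5)  txn=BusRdX+Flush  M[L5]=88
step 23: P1: store L1 := 56  ⟶  IM  (L1)  txn=BusRdX  M[L1]=74
step 24: P0: store L1 := 88  ⟶  MI  (L1)  txn=BusRdX+Flush  M[L1]=56
step 25: P0: store L1 := 99  ⟶  MI  (L1)  txn=∅  M[L1]=56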